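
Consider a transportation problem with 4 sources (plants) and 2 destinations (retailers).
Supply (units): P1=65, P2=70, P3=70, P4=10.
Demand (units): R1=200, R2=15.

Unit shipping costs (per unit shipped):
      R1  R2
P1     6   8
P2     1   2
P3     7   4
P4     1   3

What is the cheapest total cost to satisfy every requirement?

915

An optimal shipping plan:
  P1 to R1: 65 × 6 = 390
  P2 to R1: 70 × 1 = 70
  P3 to R1: 55 × 7 = 385
  P3 to R2: 15 × 4 = 60
  P4 to R1: 10 × 1 = 10
Total = 390 + 70 + 385 + 60 + 10 = 915.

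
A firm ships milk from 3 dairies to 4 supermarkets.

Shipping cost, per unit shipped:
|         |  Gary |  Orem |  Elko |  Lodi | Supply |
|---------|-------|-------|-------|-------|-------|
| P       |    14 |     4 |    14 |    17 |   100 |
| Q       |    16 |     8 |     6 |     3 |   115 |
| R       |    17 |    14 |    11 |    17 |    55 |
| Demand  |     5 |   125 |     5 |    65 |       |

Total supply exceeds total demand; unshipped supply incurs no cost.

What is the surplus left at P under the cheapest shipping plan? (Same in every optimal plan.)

0

Minimum-cost shipments:
  P to Orem: 100 × 4 = 400
  Q to Gary: 5 × 16 = 80
  Q to Orem: 25 × 8 = 200
  Q to Elko: 5 × 6 = 30
  Q to Lodi: 65 × 3 = 195
Total cost = 905.
P ships 100 of its 100, leaving 0.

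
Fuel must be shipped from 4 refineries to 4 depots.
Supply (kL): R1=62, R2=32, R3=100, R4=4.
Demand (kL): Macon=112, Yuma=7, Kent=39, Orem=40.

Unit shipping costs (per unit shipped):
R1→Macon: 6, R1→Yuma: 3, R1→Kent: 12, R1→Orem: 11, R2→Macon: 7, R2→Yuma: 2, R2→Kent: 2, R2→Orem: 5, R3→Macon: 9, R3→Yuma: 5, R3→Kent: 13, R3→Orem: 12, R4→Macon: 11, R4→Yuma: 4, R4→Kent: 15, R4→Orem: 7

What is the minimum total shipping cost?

One minimum-cost allocation:
  R1–Macon: 62 × 6 = 372
  R2–Kent: 32 × 2 = 64
  R3–Macon: 50 × 9 = 450
  R3–Yuma: 7 × 5 = 35
  R3–Kent: 7 × 13 = 91
  R3–Orem: 36 × 12 = 432
  R4–Orem: 4 × 7 = 28
Total = 372 + 64 + 450 + 35 + 91 + 432 + 28 = 1472.
(Supply check: R1 ships 62; R2 ships 32; R3 ships 100; R4 ships 4.)

1472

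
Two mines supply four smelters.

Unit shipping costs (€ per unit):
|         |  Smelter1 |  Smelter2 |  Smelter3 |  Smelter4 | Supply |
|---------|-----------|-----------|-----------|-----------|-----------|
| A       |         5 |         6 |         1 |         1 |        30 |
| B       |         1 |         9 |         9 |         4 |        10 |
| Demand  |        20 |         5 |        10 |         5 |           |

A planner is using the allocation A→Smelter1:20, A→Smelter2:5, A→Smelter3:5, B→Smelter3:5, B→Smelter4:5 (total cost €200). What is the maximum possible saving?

Current plan cost = 20·5 + 5·6 + 5·1 + 5·9 + 5·4 = €200.
Optimal plan:
  A to Smelter1: 10 × €5 = €50
  A to Smelter2: 5 × €6 = €30
  A to Smelter3: 10 × €1 = €10
  A to Smelter4: 5 × €1 = €5
  B to Smelter1: 10 × €1 = €10
Optimal cost = €105.
Saving = 200 − 105 = €95.

95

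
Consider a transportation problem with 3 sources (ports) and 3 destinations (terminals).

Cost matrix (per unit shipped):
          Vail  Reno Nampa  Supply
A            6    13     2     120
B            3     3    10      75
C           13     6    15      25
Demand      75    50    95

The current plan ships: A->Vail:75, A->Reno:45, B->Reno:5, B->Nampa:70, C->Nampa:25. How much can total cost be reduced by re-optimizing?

1410

Current plan cost = 75·6 + 45·13 + 5·3 + 70·10 + 25·15 = 2125.
Optimal plan:
  A->Vail: 25 TEU
  A->Nampa: 95 TEU
  B->Vail: 50 TEU
  B->Reno: 25 TEU
  C->Reno: 25 TEU
Optimal cost = 715.
Saving = 2125 − 715 = 1410.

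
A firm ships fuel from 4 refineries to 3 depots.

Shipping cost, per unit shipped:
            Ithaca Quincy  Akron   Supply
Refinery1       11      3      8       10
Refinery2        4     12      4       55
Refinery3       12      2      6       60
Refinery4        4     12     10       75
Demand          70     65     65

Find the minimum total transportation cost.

A cheapest plan:
  Refinery1->Quincy: 10 kL
  Refinery2->Akron: 55 kL
  Refinery3->Quincy: 55 kL
  Refinery3->Akron: 5 kL
  Refinery4->Ithaca: 70 kL
  Refinery4->Akron: 5 kL
Total cost = 720.

720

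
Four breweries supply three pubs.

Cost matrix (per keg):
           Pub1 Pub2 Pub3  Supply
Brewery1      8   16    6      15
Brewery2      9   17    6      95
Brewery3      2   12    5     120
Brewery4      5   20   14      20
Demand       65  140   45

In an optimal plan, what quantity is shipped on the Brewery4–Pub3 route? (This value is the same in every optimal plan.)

0

Solving gives:
  Brewery1→Pub2: 15 × 16 = 240
  Brewery2→Pub2: 50 × 17 = 850
  Brewery2→Pub3: 45 × 6 = 270
  Brewery3→Pub1: 45 × 2 = 90
  Brewery3→Pub2: 75 × 12 = 900
  Brewery4→Pub1: 20 × 5 = 100
Total cost = 2450.
The route Brewery4→Pub3 is not used.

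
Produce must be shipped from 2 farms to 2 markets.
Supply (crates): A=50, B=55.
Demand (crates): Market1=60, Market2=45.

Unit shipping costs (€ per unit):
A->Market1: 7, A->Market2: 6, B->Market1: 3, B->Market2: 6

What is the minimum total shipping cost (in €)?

470

A cheapest plan:
  A->Market1: 5 crates
  A->Market2: 45 crates
  B->Market1: 55 crates
Total cost = €470.
(Supply check: A ships 50; B ships 55.)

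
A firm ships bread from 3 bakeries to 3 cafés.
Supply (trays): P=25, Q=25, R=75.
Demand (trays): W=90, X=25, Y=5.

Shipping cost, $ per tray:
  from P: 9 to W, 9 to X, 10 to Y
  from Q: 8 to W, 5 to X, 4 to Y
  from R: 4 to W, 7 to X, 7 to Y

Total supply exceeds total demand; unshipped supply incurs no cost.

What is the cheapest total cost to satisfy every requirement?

600

A cheapest plan:
  P→W: 15 × $9 = $135
  P→X: 5 × $9 = $45
  Q→X: 20 × $5 = $100
  Q→Y: 5 × $4 = $20
  R→W: 75 × $4 = $300
Total = 135 + 45 + 100 + 20 + 300 = $600.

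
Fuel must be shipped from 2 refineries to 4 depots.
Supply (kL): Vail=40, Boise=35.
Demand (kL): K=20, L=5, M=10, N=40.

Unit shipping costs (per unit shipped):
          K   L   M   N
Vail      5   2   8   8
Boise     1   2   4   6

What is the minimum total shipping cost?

One minimum-cost allocation:
  Vail->L: 5 kL
  Vail->N: 35 kL
  Boise->K: 20 kL
  Boise->M: 10 kL
  Boise->N: 5 kL
Total cost = 380.
(Supply check: Vail ships 40; Boise ships 35.)

380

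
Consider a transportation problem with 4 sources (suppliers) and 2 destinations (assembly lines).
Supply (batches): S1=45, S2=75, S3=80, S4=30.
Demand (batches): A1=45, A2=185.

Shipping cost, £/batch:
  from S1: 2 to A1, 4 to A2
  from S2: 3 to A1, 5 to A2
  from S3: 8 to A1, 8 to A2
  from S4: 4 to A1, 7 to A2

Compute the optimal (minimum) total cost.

1285

One minimum-cost allocation:
  S1 to A2: 45 batches
  S2 to A1: 15 batches
  S2 to A2: 60 batches
  S3 to A2: 80 batches
  S4 to A1: 30 batches
Total cost = £1285.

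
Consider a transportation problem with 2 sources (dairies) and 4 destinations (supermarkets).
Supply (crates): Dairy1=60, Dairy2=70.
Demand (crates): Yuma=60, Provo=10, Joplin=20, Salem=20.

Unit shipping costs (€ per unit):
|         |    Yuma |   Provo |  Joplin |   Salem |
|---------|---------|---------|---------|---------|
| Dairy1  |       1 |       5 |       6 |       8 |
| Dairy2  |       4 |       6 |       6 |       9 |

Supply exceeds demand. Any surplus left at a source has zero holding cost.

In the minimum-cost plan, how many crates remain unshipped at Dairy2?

20

An optimal plan:
  Dairy1->Yuma: 60 × €1 = €60
  Dairy2->Provo: 10 × €6 = €60
  Dairy2->Joplin: 20 × €6 = €120
  Dairy2->Salem: 20 × €9 = €180
Total cost = €420.
Dairy2 ships 50 of its 70, leaving 20.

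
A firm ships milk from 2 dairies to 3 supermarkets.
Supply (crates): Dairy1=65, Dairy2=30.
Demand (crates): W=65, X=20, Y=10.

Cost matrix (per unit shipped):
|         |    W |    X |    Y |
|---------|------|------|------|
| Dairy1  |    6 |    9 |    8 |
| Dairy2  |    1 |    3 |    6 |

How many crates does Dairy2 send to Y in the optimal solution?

Optimal shipments:
  Dairy1 to W: 55 × 6 = 330
  Dairy1 to Y: 10 × 8 = 80
  Dairy2 to W: 10 × 1 = 10
  Dairy2 to X: 20 × 3 = 60
Total cost = 480.
The route Dairy2→Y is not used.

0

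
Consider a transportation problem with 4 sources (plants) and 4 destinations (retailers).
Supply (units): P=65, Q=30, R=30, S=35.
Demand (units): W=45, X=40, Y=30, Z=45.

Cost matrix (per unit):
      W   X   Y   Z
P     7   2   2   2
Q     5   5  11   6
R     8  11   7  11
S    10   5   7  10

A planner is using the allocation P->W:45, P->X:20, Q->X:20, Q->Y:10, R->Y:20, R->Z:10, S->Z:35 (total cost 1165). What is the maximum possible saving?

Current plan cost = 45·7 + 20·2 + 20·5 + 10·11 + 20·7 + 10·11 + 35·10 = 1165.
Optimal plan:
  P→X: 5 × 2 = 10
  P→Y: 15 × 2 = 30
  P→Z: 45 × 2 = 90
  Q→W: 30 × 5 = 150
  R→W: 15 × 8 = 120
  R→Y: 15 × 7 = 105
  S→X: 35 × 5 = 175
Optimal cost = 680.
Saving = 1165 − 680 = 485.

485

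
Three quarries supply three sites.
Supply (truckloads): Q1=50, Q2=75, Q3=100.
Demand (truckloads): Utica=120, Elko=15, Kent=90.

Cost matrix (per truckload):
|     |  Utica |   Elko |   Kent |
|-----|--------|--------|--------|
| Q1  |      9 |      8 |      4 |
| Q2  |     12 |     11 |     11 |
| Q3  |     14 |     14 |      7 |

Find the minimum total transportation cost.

One minimum-cost allocation:
  Q1–Utica: 35 × 9 = 315
  Q1–Elko: 15 × 8 = 120
  Q2–Utica: 75 × 12 = 900
  Q3–Utica: 10 × 14 = 140
  Q3–Kent: 90 × 7 = 630
Total = 315 + 120 + 900 + 140 + 630 = 2105.
(Supply check: Q1 ships 50; Q2 ships 75; Q3 ships 100.)

2105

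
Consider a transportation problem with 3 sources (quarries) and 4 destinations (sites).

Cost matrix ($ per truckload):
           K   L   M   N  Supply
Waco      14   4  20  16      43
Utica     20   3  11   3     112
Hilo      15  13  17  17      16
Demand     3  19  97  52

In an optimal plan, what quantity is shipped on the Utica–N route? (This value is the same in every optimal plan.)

52

The minimum-cost plan:
  Waco to K: 3 × $14 = $42
  Waco to L: 19 × $4 = $76
  Waco to M: 21 × $20 = $420
  Utica to M: 60 × $11 = $660
  Utica to N: 52 × $3 = $156
  Hilo to M: 16 × $17 = $272
Total cost = $1626.
So Utica→N carries 52 truckloads.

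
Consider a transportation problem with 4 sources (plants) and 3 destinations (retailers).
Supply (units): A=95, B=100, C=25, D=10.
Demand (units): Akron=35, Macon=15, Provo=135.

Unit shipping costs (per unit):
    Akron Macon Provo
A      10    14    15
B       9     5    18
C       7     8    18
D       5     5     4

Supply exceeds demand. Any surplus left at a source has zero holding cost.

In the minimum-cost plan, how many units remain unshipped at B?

An optimal plan:
  A->Provo: 95 units
  B->Akron: 10 units
  B->Macon: 15 units
  B->Provo: 30 units
  C->Akron: 25 units
  D->Provo: 10 units
Total cost = 2345.
B ships 55 of its 100, leaving 45.

45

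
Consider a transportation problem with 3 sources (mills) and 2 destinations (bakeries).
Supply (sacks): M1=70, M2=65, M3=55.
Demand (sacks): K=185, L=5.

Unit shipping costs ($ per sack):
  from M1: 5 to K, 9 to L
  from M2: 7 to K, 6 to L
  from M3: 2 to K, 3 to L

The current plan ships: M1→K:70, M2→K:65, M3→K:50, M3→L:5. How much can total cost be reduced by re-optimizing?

10

Current plan cost = 70·5 + 65·7 + 50·2 + 5·3 = $920.
Optimal plan:
  M1→K: 70 × $5 = $350
  M2→K: 60 × $7 = $420
  M2→L: 5 × $6 = $30
  M3→K: 55 × $2 = $110
Optimal cost = $910.
Saving = 920 − 910 = $10.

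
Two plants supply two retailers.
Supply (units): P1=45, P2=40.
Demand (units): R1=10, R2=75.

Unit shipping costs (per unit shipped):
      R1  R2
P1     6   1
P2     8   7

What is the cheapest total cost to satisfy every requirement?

335

An optimal shipping plan:
  P1–R2: 45 × 1 = 45
  P2–R1: 10 × 8 = 80
  P2–R2: 30 × 7 = 210
Total = 45 + 80 + 210 = 335.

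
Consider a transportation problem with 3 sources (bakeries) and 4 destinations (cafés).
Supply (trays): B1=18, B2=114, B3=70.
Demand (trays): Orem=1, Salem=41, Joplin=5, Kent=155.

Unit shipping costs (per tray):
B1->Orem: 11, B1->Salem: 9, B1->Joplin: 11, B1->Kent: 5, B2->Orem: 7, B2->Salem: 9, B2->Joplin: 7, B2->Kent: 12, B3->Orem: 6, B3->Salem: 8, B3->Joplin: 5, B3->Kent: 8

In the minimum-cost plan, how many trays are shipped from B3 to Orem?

Optimal shipments:
  B1->Kent: 18 × 5 = 90
  B2->Orem: 1 × 7 = 7
  B2->Salem: 41 × 9 = 369
  B2->Joplin: 5 × 7 = 35
  B2->Kent: 67 × 12 = 804
  B3->Kent: 70 × 8 = 560
Total cost = 1865.
The route B3→Orem is not used.

0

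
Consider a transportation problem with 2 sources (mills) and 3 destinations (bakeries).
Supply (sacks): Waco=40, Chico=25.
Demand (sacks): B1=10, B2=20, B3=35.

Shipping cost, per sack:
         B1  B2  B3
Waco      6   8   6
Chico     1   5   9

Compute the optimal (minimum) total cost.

335

Optimal allocation:
  Waco to B2: 5 × 8 = 40
  Waco to B3: 35 × 6 = 210
  Chico to B1: 10 × 1 = 10
  Chico to B2: 15 × 5 = 75
Total = 40 + 210 + 10 + 75 = 335.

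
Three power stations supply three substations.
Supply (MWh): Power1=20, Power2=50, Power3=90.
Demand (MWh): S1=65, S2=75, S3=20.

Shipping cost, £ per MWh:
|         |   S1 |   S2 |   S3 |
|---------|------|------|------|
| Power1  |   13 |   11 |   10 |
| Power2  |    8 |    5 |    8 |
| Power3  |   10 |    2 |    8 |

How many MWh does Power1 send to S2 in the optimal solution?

Solving gives:
  Power1→S3: 20 × £10 = £200
  Power2→S1: 50 × £8 = £400
  Power3→S1: 15 × £10 = £150
  Power3→S2: 75 × £2 = £150
Total cost = £900.
The route Power1→S2 is not used.

0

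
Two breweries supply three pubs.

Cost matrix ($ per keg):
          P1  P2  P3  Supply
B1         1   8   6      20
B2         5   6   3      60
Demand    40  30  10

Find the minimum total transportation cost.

330

Optimal allocation:
  B1 to P1: 20 × $1 = $20
  B2 to P1: 20 × $5 = $100
  B2 to P2: 30 × $6 = $180
  B2 to P3: 10 × $3 = $30
Total = 20 + 100 + 180 + 30 = $330.
(Supply check: B1 ships 20; B2 ships 60.)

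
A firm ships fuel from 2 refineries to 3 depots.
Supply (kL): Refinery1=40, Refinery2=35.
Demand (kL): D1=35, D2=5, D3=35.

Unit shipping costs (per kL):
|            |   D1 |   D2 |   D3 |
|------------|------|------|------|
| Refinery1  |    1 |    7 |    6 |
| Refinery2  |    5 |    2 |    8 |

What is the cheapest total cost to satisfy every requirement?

A cheapest plan:
  Refinery1 to D1: 35 kL
  Refinery1 to D3: 5 kL
  Refinery2 to D2: 5 kL
  Refinery2 to D3: 30 kL
Total cost = 315.

315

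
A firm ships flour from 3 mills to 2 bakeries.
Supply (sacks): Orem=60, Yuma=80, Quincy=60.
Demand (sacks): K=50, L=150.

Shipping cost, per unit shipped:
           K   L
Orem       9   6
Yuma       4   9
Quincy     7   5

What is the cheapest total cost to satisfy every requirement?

1130

A cheapest plan:
  Orem to L: 60 × 6 = 360
  Yuma to K: 50 × 4 = 200
  Yuma to L: 30 × 9 = 270
  Quincy to L: 60 × 5 = 300
Total = 360 + 200 + 270 + 300 = 1130.
(Supply check: Orem ships 60; Yuma ships 80; Quincy ships 60.)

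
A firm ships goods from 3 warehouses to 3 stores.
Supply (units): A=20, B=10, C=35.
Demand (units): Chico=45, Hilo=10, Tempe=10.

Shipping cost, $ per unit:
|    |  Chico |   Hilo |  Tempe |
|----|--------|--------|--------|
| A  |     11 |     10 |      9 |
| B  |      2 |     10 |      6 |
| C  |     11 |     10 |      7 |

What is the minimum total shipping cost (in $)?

575

One minimum-cost allocation:
  A–Chico: 10 × $11 = $110
  A–Hilo: 10 × $10 = $100
  B–Chico: 10 × $2 = $20
  C–Chico: 25 × $11 = $275
  C–Tempe: 10 × $7 = $70
Total = 110 + 100 + 20 + 275 + 70 = $575.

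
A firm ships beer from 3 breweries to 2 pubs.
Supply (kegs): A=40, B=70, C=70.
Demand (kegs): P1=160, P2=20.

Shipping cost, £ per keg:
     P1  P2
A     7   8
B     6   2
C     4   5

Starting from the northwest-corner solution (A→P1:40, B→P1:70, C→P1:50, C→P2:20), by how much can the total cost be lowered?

100

Current plan cost = 40·7 + 70·6 + 50·4 + 20·5 = £1000.
Optimal plan:
  A→P1: 40 × £7 = £280
  B→P1: 50 × £6 = £300
  B→P2: 20 × £2 = £40
  C→P1: 70 × £4 = £280
Optimal cost = £900.
Saving = 1000 − 900 = £100.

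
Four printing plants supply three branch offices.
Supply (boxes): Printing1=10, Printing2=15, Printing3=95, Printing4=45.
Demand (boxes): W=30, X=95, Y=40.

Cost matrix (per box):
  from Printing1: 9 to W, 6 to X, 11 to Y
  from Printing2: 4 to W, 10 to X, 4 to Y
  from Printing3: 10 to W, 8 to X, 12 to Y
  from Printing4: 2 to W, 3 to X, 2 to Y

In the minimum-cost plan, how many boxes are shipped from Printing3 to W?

Solving gives:
  Printing1 to X: 10 × 6 = 60
  Printing2 to Y: 15 × 4 = 60
  Printing3 to W: 10 × 10 = 100
  Printing3 to X: 85 × 8 = 680
  Printing4 to W: 20 × 2 = 40
  Printing4 to Y: 25 × 2 = 50
Total cost = 990.
So Printing3→W carries 10 boxes.

10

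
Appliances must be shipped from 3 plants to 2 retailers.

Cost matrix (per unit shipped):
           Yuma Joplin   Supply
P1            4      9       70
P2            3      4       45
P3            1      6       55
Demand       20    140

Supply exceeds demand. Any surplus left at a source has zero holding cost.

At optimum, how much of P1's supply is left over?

An optimal plan:
  P1–Joplin: 60 units
  P2–Joplin: 45 units
  P3–Yuma: 20 units
  P3–Joplin: 35 units
Total cost = 950.
P1 ships 60 of its 70, leaving 10.

10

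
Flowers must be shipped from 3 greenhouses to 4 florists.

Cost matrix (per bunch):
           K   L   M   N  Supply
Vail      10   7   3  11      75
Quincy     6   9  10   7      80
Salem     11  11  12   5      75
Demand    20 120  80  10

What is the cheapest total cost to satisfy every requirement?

1655

One minimum-cost allocation:
  Vail→M: 75 × 3 = 225
  Quincy→K: 20 × 6 = 120
  Quincy→L: 60 × 9 = 540
  Salem→L: 60 × 11 = 660
  Salem→M: 5 × 12 = 60
  Salem→N: 10 × 5 = 50
Total = 225 + 120 + 540 + 660 + 60 + 50 = 1655.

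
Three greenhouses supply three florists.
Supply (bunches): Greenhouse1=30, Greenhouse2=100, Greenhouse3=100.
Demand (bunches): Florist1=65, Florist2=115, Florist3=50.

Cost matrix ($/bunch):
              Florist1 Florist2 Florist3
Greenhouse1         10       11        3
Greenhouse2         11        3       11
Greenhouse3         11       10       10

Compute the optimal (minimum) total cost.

An optimal shipping plan:
  Greenhouse1 to Florist3: 30 × $3 = $90
  Greenhouse2 to Florist2: 100 × $3 = $300
  Greenhouse3 to Florist1: 65 × $11 = $715
  Greenhouse3 to Florist2: 15 × $10 = $150
  Greenhouse3 to Florist3: 20 × $10 = $200
Total = 90 + 300 + 715 + 150 + 200 = $1455.
(Supply check: Greenhouse1 ships 30; Greenhouse2 ships 100; Greenhouse3 ships 100.)

1455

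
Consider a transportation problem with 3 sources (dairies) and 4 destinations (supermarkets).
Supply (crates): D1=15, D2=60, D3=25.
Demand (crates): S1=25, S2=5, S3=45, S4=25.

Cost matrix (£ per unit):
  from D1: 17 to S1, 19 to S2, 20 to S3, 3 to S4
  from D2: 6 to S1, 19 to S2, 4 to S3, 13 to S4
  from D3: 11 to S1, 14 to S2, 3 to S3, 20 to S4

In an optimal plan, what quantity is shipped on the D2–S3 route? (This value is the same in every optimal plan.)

Optimal shipments:
  D1–S4: 15 × £3 = £45
  D2–S1: 25 × £6 = £150
  D2–S3: 25 × £4 = £100
  D2–S4: 10 × £13 = £130
  D3–S2: 5 × £14 = £70
  D3–S3: 20 × £3 = £60
Total cost = £555.
So D2→S3 carries 25 crates.

25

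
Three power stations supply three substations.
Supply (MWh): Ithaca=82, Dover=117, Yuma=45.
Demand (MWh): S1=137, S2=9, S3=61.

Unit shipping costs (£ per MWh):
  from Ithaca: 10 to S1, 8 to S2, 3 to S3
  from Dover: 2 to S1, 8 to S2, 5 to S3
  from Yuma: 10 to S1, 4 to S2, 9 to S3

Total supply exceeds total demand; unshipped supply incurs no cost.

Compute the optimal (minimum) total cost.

653

One minimum-cost allocation:
  Ithaca->S3: 61 × £3 = £183
  Dover->S1: 117 × £2 = £234
  Yuma->S1: 20 × £10 = £200
  Yuma->S2: 9 × £4 = £36
Total = 183 + 234 + 200 + 36 = £653.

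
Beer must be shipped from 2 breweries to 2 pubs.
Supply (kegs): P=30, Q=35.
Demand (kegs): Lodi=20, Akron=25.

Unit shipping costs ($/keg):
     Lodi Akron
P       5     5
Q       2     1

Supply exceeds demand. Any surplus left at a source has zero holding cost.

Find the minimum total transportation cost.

95

An optimal shipping plan:
  P->Lodi: 10 × $5 = $50
  Q->Lodi: 10 × $2 = $20
  Q->Akron: 25 × $1 = $25
Total = 50 + 20 + 25 = $95.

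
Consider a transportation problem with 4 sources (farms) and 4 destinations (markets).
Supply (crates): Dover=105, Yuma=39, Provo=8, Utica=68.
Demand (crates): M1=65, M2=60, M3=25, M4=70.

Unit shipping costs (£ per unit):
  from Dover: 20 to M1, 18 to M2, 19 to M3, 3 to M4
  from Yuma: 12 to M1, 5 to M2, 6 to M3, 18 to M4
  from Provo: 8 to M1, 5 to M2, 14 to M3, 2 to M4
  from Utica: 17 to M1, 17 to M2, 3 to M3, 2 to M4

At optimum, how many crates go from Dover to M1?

Optimal shipments:
  Dover->M1: 22 crates
  Dover->M2: 13 crates
  Dover->M4: 70 crates
  Yuma->M2: 39 crates
  Provo->M2: 8 crates
  Utica->M1: 43 crates
  Utica->M3: 25 crates
Total cost = £1925.
So Dover→M1 carries 22 crates.

22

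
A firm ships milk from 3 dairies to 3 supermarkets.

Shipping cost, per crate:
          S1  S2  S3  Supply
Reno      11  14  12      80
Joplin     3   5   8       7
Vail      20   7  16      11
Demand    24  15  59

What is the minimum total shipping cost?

1045

A cheapest plan:
  Reno→S1: 21 × 11 = 231
  Reno→S3: 59 × 12 = 708
  Joplin→S1: 3 × 3 = 9
  Joplin→S2: 4 × 5 = 20
  Vail→S2: 11 × 7 = 77
Total = 231 + 708 + 9 + 20 + 77 = 1045.
(Supply check: Reno ships 80; Joplin ships 7; Vail ships 11.)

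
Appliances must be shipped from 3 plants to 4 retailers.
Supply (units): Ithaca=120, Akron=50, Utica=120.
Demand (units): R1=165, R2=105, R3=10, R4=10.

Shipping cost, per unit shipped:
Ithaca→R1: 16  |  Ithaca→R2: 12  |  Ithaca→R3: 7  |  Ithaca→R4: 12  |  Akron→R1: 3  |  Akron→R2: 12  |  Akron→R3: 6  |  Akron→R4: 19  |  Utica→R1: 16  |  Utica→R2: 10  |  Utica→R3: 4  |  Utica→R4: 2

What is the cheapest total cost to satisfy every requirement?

3110

A cheapest plan:
  Ithaca–R1: 115 × 16 = 1840
  Ithaca–R2: 5 × 12 = 60
  Akron–R1: 50 × 3 = 150
  Utica–R2: 100 × 10 = 1000
  Utica–R3: 10 × 4 = 40
  Utica–R4: 10 × 2 = 20
Total = 1840 + 60 + 150 + 1000 + 40 + 20 = 3110.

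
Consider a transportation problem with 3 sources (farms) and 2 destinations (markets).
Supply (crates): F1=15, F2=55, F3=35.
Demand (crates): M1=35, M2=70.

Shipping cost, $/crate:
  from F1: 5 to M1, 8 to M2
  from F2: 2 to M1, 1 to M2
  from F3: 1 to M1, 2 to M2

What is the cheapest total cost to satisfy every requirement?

180

A cheapest plan:
  F1–M1: 15 × $5 = $75
  F2–M2: 55 × $1 = $55
  F3–M1: 20 × $1 = $20
  F3–M2: 15 × $2 = $30
Total = 75 + 55 + 20 + 30 = $180.
(Supply check: F1 ships 15; F2 ships 55; F3 ships 35.)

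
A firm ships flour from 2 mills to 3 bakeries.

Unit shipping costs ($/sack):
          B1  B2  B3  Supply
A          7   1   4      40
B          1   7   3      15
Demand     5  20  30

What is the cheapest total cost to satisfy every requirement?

An optimal shipping plan:
  A→B2: 20 × $1 = $20
  A→B3: 20 × $4 = $80
  B→B1: 5 × $1 = $5
  B→B3: 10 × $3 = $30
Total = 20 + 80 + 5 + 30 = $135.

135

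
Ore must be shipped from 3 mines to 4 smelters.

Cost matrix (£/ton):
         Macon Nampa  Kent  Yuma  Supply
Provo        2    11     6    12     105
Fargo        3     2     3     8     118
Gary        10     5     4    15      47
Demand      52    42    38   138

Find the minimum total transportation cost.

A cheapest plan:
  Provo->Macon: 52 tons
  Provo->Yuma: 53 tons
  Fargo->Nampa: 33 tons
  Fargo->Yuma: 85 tons
  Gary->Nampa: 9 tons
  Gary->Kent: 38 tons
Total cost = £1683.

1683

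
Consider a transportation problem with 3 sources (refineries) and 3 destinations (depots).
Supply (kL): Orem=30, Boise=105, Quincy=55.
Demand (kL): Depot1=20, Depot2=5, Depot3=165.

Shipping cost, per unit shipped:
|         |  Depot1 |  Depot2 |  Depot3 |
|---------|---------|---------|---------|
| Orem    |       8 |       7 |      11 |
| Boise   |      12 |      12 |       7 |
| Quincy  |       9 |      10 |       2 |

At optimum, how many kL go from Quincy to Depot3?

55

Optimal shipments:
  Orem->Depot1: 20 × 8 = 160
  Orem->Depot2: 5 × 7 = 35
  Orem->Depot3: 5 × 11 = 55
  Boise->Depot3: 105 × 7 = 735
  Quincy->Depot3: 55 × 2 = 110
Total cost = 1095.
So Quincy→Depot3 carries 55 kL.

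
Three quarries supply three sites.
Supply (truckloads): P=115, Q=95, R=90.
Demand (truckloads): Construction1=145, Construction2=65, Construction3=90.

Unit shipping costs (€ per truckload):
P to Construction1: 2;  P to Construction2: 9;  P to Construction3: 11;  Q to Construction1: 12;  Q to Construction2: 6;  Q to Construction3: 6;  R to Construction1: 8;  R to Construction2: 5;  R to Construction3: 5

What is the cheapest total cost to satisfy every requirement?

1340

Optimal allocation:
  P to Construction1: 115 × €2 = €230
  Q to Construction2: 5 × €6 = €30
  Q to Construction3: 90 × €6 = €540
  R to Construction1: 30 × €8 = €240
  R to Construction2: 60 × €5 = €300
Total = 230 + 30 + 540 + 240 + 300 = €1340.
(Supply check: P ships 115; Q ships 95; R ships 90.)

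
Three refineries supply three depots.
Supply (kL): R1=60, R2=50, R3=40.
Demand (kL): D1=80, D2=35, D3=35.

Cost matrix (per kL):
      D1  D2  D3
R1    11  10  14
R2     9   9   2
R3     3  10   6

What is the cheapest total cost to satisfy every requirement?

950

A cheapest plan:
  R1→D1: 25 × 11 = 275
  R1→D2: 35 × 10 = 350
  R2→D1: 15 × 9 = 135
  R2→D3: 35 × 2 = 70
  R3→D1: 40 × 3 = 120
Total = 275 + 350 + 135 + 70 + 120 = 950.
(Supply check: R1 ships 60; R2 ships 50; R3 ships 40.)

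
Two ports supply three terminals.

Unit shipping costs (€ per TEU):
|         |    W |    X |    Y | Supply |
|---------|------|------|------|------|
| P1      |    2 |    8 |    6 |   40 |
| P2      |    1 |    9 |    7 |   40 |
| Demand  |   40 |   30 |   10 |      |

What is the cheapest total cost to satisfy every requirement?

340

One minimum-cost allocation:
  P1→X: 30 × €8 = €240
  P1→Y: 10 × €6 = €60
  P2→W: 40 × €1 = €40
Total = 240 + 60 + 40 = €340.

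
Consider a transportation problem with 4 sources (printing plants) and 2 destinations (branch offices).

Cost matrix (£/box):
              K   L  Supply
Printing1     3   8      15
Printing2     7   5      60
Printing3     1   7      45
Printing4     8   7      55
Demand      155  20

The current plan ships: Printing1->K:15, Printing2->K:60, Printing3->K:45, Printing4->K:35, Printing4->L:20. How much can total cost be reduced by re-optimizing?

Current plan cost = 15·3 + 60·7 + 45·1 + 35·8 + 20·7 = £930.
Optimal plan:
  Printing1 to K: 15 × £3 = £45
  Printing2 to K: 40 × £7 = £280
  Printing2 to L: 20 × £5 = £100
  Printing3 to K: 45 × £1 = £45
  Printing4 to K: 55 × £8 = £440
Optimal cost = £910.
Saving = 930 − 910 = £20.

20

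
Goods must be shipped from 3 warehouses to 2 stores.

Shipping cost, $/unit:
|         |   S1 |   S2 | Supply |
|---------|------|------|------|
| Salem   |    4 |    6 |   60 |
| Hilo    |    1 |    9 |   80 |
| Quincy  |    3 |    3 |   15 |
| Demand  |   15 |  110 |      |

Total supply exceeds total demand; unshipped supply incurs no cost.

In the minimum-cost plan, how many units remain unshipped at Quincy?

An optimal plan:
  Salem→S2: 60 × $6 = $360
  Hilo→S1: 15 × $1 = $15
  Hilo→S2: 35 × $9 = $315
  Quincy→S2: 15 × $3 = $45
Total cost = $735.
Quincy ships 15 of its 15, leaving 0.

0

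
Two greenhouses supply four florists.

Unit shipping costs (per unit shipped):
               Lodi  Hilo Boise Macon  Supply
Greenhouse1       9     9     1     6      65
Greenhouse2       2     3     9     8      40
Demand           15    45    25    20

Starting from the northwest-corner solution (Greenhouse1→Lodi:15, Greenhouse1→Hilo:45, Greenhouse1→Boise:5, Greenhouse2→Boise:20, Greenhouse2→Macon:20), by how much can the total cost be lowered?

455

Current plan cost = 15·9 + 45·9 + 5·1 + 20·9 + 20·8 = 885.
Optimal plan:
  Greenhouse1->Hilo: 20 bunches
  Greenhouse1->Boise: 25 bunches
  Greenhouse1->Macon: 20 bunches
  Greenhouse2->Lodi: 15 bunches
  Greenhouse2->Hilo: 25 bunches
Optimal cost = 430.
Saving = 885 − 430 = 455.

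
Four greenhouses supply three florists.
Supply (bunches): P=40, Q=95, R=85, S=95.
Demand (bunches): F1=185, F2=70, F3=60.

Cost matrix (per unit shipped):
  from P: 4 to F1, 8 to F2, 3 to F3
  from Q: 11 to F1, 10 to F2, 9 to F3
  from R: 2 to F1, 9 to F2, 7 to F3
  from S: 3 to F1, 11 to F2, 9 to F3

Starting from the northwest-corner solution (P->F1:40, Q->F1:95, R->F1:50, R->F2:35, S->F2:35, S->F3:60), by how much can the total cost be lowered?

Current plan cost = 40·4 + 95·11 + 50·2 + 35·9 + 35·11 + 60·9 = 2545.
Optimal plan:
  P→F1: 5 × 4 = 20
  P→F3: 35 × 3 = 105
  Q→F2: 70 × 10 = 700
  Q→F3: 25 × 9 = 225
  R→F1: 85 × 2 = 170
  S→F1: 95 × 3 = 285
Optimal cost = 1505.
Saving = 2545 − 1505 = 1040.

1040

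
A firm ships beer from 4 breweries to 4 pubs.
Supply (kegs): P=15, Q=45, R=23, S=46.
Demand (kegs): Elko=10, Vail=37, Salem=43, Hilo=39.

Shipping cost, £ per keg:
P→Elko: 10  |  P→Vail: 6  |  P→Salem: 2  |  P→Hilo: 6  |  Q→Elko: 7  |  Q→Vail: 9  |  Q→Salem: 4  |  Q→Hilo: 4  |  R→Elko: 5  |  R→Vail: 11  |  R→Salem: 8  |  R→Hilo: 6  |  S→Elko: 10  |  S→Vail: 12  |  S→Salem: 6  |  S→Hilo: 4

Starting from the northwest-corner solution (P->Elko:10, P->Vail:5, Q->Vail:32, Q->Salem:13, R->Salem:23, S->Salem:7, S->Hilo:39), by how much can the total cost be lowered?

146

Current plan cost = 10·10 + 5·6 + 32·9 + 13·4 + 23·8 + 7·6 + 39·4 = £852.
Optimal plan:
  P–Vail: 15 × £6 = £90
  Q–Vail: 9 × £9 = £81
  Q–Salem: 36 × £4 = £144
  R–Elko: 10 × £5 = £50
  R–Vail: 13 × £11 = £143
  S–Salem: 7 × £6 = £42
  S–Hilo: 39 × £4 = £156
Optimal cost = £706.
Saving = 852 − 706 = £146.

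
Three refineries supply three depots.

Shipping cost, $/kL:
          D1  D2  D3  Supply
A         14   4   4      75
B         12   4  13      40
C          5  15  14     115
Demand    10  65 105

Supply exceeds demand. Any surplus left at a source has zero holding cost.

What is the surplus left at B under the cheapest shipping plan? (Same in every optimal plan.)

0

Minimum-cost shipments:
  A–D2: 25 × $4 = $100
  A–D3: 50 × $4 = $200
  B–D2: 40 × $4 = $160
  C–D1: 10 × $5 = $50
  C–D3: 55 × $14 = $770
Total cost = $1280.
B ships 40 of its 40, leaving 0.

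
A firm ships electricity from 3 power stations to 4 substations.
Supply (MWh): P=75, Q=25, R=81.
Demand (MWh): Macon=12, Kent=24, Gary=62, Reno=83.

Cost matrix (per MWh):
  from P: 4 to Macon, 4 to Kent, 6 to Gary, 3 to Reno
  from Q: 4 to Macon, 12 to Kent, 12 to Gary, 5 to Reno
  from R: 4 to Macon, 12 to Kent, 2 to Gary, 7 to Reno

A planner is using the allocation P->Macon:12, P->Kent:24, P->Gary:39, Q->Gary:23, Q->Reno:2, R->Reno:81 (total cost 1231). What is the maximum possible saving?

Current plan cost = 12·4 + 24·4 + 39·6 + 23·12 + 2·5 + 81·7 = 1231.
Optimal plan:
  P->Kent: 24 × 4 = 96
  P->Reno: 51 × 3 = 153
  Q->Reno: 25 × 5 = 125
  R->Macon: 12 × 4 = 48
  R->Gary: 62 × 2 = 124
  R->Reno: 7 × 7 = 49
Optimal cost = 595.
Saving = 1231 − 595 = 636.

636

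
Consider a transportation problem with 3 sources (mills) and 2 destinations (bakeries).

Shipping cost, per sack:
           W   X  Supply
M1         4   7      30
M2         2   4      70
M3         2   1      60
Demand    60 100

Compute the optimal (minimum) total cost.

One minimum-cost allocation:
  M1–W: 30 × 4 = 120
  M2–W: 30 × 2 = 60
  M2–X: 40 × 4 = 160
  M3–X: 60 × 1 = 60
Total = 120 + 60 + 160 + 60 = 400.

400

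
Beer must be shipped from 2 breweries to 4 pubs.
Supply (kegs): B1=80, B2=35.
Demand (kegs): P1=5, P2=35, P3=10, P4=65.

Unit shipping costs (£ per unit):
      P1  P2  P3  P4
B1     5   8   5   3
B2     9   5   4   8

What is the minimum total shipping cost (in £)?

445

One minimum-cost allocation:
  B1->P1: 5 × £5 = £25
  B1->P3: 10 × £5 = £50
  B1->P4: 65 × £3 = £195
  B2->P2: 35 × £5 = £175
Total = 25 + 50 + 195 + 175 = £445.
(Supply check: B1 ships 80; B2 ships 35.)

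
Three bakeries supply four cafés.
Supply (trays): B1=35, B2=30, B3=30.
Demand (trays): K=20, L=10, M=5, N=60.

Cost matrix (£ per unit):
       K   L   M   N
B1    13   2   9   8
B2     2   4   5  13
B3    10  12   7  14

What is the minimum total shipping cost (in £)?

745

Optimal allocation:
  B1->N: 35 × £8 = £280
  B2->K: 20 × £2 = £40
  B2->L: 10 × £4 = £40
  B3->M: 5 × £7 = £35
  B3->N: 25 × £14 = £350
Total = 280 + 40 + 40 + 35 + 350 = £745.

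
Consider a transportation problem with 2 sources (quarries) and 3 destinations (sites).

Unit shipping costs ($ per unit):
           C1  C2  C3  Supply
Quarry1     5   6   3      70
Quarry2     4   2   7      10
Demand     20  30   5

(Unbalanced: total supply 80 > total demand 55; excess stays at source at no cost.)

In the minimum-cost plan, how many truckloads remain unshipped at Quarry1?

Minimum-cost shipments:
  Quarry1–C1: 20 × $5 = $100
  Quarry1–C2: 20 × $6 = $120
  Quarry1–C3: 5 × $3 = $15
  Quarry2–C2: 10 × $2 = $20
Total cost = $255.
Quarry1 ships 45 of its 70, leaving 25.

25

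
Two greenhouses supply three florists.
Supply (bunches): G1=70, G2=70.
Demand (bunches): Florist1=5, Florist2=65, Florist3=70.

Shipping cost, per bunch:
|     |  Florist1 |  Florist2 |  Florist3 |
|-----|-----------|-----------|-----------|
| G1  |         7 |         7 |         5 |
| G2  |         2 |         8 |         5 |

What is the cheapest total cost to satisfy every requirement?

A cheapest plan:
  G1–Florist2: 65 × 7 = 455
  G1–Florist3: 5 × 5 = 25
  G2–Florist1: 5 × 2 = 10
  G2–Florist3: 65 × 5 = 325
Total = 455 + 25 + 10 + 325 = 815.

815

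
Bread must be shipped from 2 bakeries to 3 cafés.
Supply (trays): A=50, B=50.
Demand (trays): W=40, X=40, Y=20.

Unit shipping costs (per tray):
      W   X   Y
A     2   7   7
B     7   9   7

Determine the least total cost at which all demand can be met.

560

One minimum-cost allocation:
  A→W: 40 × 2 = 80
  A→X: 10 × 7 = 70
  B→X: 30 × 9 = 270
  B→Y: 20 × 7 = 140
Total = 80 + 70 + 270 + 140 = 560.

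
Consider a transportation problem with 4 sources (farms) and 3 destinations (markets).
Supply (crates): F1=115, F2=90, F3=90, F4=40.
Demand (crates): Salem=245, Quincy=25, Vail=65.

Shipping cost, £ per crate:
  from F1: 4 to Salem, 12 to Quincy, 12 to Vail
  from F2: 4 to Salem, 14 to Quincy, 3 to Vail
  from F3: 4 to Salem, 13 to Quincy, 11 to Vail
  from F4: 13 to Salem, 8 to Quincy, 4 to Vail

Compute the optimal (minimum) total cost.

1390

A cheapest plan:
  F1–Salem: 115 × £4 = £460
  F2–Salem: 40 × £4 = £160
  F2–Vail: 50 × £3 = £150
  F3–Salem: 90 × £4 = £360
  F4–Quincy: 25 × £8 = £200
  F4–Vail: 15 × £4 = £60
Total = 460 + 160 + 150 + 360 + 200 + 60 = £1390.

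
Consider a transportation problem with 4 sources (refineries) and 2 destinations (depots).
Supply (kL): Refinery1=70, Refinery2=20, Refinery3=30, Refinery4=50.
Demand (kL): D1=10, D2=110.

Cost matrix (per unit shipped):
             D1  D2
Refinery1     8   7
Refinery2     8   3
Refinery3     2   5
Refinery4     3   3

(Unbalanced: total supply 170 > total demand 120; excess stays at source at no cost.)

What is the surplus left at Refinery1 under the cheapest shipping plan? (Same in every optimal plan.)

50

Minimum-cost shipments:
  Refinery1→D2: 20 × 7 = 140
  Refinery2→D2: 20 × 3 = 60
  Refinery3→D1: 10 × 2 = 20
  Refinery3→D2: 20 × 5 = 100
  Refinery4→D2: 50 × 3 = 150
Total cost = 470.
Refinery1 ships 20 of its 70, leaving 50.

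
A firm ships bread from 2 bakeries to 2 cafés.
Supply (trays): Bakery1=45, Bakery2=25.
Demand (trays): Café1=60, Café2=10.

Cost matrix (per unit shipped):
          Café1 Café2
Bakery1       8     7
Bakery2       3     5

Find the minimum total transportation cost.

Optimal allocation:
  Bakery1->Café1: 35 × 8 = 280
  Bakery1->Café2: 10 × 7 = 70
  Bakery2->Café1: 25 × 3 = 75
Total = 280 + 70 + 75 = 425.
(Supply check: Bakery1 ships 45; Bakery2 ships 25.)

425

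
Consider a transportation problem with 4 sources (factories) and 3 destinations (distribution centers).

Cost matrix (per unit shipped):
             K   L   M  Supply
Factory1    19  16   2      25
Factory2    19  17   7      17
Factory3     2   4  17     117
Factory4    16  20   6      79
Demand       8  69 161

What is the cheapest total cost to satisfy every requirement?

1615

An optimal shipping plan:
  Factory1→M: 25 × 2 = 50
  Factory2→M: 17 × 7 = 119
  Factory3→K: 8 × 2 = 16
  Factory3→L: 69 × 4 = 276
  Factory3→M: 40 × 17 = 680
  Factory4→M: 79 × 6 = 474
Total = 50 + 119 + 16 + 276 + 680 + 474 = 1615.
(Supply check: Factory1 ships 25; Factory2 ships 17; Factory3 ships 117; Factory4 ships 79.)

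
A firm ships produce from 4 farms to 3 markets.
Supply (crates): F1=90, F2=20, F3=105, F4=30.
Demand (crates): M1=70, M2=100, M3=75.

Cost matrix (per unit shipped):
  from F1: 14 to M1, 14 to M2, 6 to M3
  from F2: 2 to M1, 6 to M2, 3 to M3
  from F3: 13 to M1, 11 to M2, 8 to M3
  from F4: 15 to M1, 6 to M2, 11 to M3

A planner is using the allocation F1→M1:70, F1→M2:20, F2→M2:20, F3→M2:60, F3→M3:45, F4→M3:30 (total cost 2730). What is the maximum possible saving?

625

Current plan cost = 70·14 + 20·14 + 20·6 + 60·11 + 45·8 + 30·11 = 2730.
Optimal plan:
  F1–M1: 15 × 14 = 210
  F1–M3: 75 × 6 = 450
  F2–M1: 20 × 2 = 40
  F3–M1: 35 × 13 = 455
  F3–M2: 70 × 11 = 770
  F4–M2: 30 × 6 = 180
Optimal cost = 2105.
Saving = 2730 − 2105 = 625.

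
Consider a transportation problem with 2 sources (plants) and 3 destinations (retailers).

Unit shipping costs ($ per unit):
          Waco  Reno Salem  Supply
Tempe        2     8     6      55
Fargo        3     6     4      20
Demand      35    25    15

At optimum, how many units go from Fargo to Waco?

The minimum-cost plan:
  Tempe→Waco: 35 × $2 = $70
  Tempe→Reno: 20 × $8 = $160
  Fargo→Reno: 5 × $6 = $30
  Fargo→Salem: 15 × $4 = $60
Total cost = $320.
The route Fargo→Waco is not used.

0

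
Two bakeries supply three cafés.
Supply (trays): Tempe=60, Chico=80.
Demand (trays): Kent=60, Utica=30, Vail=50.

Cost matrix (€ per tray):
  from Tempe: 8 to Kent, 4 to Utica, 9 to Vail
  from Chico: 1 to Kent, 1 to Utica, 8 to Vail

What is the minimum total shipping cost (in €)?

Optimal allocation:
  Tempe→Utica: 10 × €4 = €40
  Tempe→Vail: 50 × €9 = €450
  Chico→Kent: 60 × €1 = €60
  Chico→Utica: 20 × €1 = €20
Total = 40 + 450 + 60 + 20 = €570.
(Supply check: Tempe ships 60; Chico ships 80.)

570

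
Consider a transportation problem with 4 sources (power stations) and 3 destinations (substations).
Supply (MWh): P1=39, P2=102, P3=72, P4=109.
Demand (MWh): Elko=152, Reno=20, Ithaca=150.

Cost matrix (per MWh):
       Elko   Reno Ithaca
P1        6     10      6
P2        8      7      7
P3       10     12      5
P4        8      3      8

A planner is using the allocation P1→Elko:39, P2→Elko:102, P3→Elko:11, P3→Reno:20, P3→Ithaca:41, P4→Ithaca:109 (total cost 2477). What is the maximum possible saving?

373

Current plan cost = 39·6 + 102·8 + 11·10 + 20·12 + 41·5 + 109·8 = 2477.
Optimal plan:
  P1 to Elko: 39 MWh
  P2 to Elko: 24 MWh
  P2 to Ithaca: 78 MWh
  P3 to Ithaca: 72 MWh
  P4 to Elko: 89 MWh
  P4 to Reno: 20 MWh
Optimal cost = 2104.
Saving = 2477 − 2104 = 373.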